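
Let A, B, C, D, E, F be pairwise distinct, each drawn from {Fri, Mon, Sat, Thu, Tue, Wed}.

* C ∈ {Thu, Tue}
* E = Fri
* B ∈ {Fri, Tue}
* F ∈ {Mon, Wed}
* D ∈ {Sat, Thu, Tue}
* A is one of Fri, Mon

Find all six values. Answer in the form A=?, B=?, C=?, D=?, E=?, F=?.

A=Mon, B=Tue, C=Thu, D=Sat, E=Fri, F=Wed

E has just one choice, so E = Fri. So A, B can't be Fri.
A's domain is down to {Mon}, so A = Mon. Strike Mon from F.
B's domain is down to {Tue}, so B = Tue. So C, D can't be Tue.
C's domain is down to {Thu}, so C = Thu. Remove Thu from D.
D has just one choice, so D = Sat.
That leaves F = Wed.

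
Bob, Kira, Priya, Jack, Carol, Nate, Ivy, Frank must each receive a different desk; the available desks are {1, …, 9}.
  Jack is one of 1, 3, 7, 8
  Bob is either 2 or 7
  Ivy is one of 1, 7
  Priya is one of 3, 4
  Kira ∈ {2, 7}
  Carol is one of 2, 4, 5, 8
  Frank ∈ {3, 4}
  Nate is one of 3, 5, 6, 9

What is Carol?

5

The 2 variables Bob and Kira are confined to {2, 7}, which locks those values in; drop them from Jack, Carol, Ivy.
Ivy has just one choice, so Ivy = 1. Remove 1 from Jack.
Priya and Frank between them cover only {3, 4} — a naked pair. Remove those values from Jack, Carol, Nate.
Jack's domain is down to {8}, so Jack = 8. So Carol can't be 8.
So Carol = 5.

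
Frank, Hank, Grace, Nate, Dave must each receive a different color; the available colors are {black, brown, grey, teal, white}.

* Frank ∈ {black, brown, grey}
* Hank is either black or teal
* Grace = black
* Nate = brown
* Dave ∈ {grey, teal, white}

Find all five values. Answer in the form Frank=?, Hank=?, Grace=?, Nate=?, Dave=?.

Frank=grey, Hank=teal, Grace=black, Nate=brown, Dave=white

Grace's domain is down to {black}, so Grace = black. Eliminate black elsewhere: Frank, Hank.
Nate's domain is down to {brown}, so Nate = brown. Remove brown from Frank.
That leaves Frank = grey. Eliminate grey elsewhere: Dave.
That leaves Hank = teal. Remove teal from Dave.
Dave has just one choice, so Dave = white.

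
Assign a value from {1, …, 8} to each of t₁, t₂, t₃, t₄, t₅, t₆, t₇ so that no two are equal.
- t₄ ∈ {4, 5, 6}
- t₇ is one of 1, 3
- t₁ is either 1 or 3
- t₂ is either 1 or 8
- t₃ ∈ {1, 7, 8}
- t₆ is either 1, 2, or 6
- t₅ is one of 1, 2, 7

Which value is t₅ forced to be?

t₁ and t₇ share exactly the 2 values {1, 3}; by pigeonhole those values go to them, so strike 1, 3 from t₂, t₃, t₅, t₆.
t₂ must be 8 (only option left). Strike 8 from t₃.
t₃ must be 7 (only option left). Strike 7 from t₅.
So t₅ = 2.

2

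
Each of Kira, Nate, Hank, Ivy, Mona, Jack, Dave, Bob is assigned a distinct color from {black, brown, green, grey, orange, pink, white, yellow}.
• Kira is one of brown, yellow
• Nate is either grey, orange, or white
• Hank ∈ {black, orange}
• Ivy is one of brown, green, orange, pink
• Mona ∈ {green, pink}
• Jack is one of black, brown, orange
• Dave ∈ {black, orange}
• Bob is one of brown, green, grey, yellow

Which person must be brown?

Jack

Among the 8 variables, white fits only Nate (and all 8 values in {black, brown, green, grey, orange, pink, white, yellow} must be used), so Nate = white.
The 7 still-open variables together cover exactly {black, brown, green, grey, orange, pink, yellow} — 7 values for 7 variables — and grey appears only in Bob's list, so Bob = grey.
The 6 still-open variables together cover exactly {black, brown, green, orange, pink, yellow} — 6 values for 6 variables — and yellow appears only in Kira's list, so Kira = yellow.
The 2 variables Hank and Dave are confined to {black, orange}, which locks those values in; drop them from Ivy, Jack.
So brown goes to Jack.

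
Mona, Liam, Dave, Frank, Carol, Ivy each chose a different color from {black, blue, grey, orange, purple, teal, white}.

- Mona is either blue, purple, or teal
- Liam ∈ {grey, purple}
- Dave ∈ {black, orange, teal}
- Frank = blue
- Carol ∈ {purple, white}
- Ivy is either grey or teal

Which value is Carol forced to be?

white

Frank must be blue (only option left). So Mona can't be blue.
Mona, Liam, Ivy share exactly the 3 values {grey, purple, teal}; by pigeonhole those values go to them, so strike grey, purple, teal from Dave, Carol.
So Carol = white.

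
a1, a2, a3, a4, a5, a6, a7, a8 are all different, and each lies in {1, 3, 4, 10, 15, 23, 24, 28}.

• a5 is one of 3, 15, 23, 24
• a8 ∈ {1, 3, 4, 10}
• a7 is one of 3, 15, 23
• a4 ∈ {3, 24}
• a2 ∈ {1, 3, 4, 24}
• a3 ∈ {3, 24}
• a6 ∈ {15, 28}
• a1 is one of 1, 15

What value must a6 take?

The 8 variables together cover exactly {1, 3, 4, 10, 15, 23, 24, 28} — 8 values for 8 variables — and 10 appears only in a8's list, so a8 = 10.
Among the 7 still-open variables, 4 fits only a2 (and all 7 values in {1, 3, 4, 15, 23, 24, 28} must be used), so a2 = 4.
Among the 6 still-open variables, 1 fits only a1 (and all 6 values in {1, 3, 15, 23, 24, 28} must be used), so a1 = 1.
The 5 still-open variables draw from only 5 values {3, 15, 23, 24, 28}, so each is used; only a6 can be 28, hence a6 = 28.

28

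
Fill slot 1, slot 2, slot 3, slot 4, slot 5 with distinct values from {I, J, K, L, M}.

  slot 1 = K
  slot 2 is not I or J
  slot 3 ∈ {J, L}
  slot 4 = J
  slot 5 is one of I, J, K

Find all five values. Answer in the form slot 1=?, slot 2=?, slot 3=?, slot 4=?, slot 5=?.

slot 1=K, slot 2=M, slot 3=L, slot 4=J, slot 5=I

slot 1's domain is down to {K}, so slot 1 = K. Remove K from slot 2, slot 5.
slot 4 has just one choice, so slot 4 = J. Strike J from slot 3, slot 5.
slot 5 must be I (only option left).
slot 3 must be L (only option left). Strike L from slot 2.
slot 2's domain is down to {M}, so slot 2 = M.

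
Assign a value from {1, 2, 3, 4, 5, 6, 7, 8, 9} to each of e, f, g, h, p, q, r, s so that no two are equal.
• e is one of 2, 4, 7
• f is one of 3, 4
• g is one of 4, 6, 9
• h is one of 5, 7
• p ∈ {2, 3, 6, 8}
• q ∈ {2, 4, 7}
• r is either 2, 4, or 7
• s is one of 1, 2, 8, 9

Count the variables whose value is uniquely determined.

e, q, r share exactly the 3 values {2, 4, 7}; by pigeonhole those values go to them, so strike 2, 4, 7 from f, g, h, p, s.
f's domain is down to {3}, so f = 3. Eliminate 3 elsewhere: p.
h must be 5 (only option left).
Determined: f=3, h=5. The other variables each still have more than one consistent value. That makes 2.

2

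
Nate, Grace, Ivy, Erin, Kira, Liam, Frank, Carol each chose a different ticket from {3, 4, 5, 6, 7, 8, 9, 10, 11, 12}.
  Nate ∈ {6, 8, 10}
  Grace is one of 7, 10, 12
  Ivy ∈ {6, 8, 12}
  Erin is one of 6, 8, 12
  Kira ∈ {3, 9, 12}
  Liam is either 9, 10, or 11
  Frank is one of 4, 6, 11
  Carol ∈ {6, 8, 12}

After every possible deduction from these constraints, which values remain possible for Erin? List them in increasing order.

6, 8, 12

Ivy, Erin, Carol between them cover only {6, 8, 12} — a naked triple. Remove those values from Nate, Grace, Kira, Frank.
Nate has just one choice, so Nate = 10. Eliminate 10 elsewhere: Grace, Liam.
Grace must be 7 (only option left).
No further eliminations apply; Erin can still be any of 6, 8, 12.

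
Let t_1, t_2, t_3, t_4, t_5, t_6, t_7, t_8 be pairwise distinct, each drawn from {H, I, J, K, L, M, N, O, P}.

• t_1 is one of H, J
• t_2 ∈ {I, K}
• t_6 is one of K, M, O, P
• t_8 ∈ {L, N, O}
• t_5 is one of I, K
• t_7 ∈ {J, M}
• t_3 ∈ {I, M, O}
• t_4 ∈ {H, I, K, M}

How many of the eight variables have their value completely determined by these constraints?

The 2 variables t_2 and t_5 are confined to {I, K}, which locks those values in; drop them from t_3, t_4, t_6.
The 3 variables t_1, t_4, t_7 are confined to {H, J, M}, which locks those values in; drop them from t_3, t_6.
t_3 has just one choice, so t_3 = O. Strike O from t_6, t_8.
t_6's domain is down to {P}, so t_6 = P.
Determined: t_3=O, t_6=P. The other variables each still have more than one consistent value. That makes 2.

2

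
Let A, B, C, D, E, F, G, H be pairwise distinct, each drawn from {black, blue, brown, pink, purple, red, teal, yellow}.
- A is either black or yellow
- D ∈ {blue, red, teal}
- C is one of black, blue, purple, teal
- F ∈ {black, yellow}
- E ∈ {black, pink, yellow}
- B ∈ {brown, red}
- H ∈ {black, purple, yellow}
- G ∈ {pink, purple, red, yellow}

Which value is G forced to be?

red

The 8 variables draw from only 8 values {black, blue, brown, pink, purple, red, teal, yellow}, so each is used; only B can be brown, hence B = brown.
A and F share exactly the 2 values {black, yellow}; by pigeonhole those values go to them, so strike black, yellow from C, E, G, H.
E has just one choice, so E = pink. So G can't be pink.
H must be purple (only option left). Eliminate purple elsewhere: C, G.
So G = red.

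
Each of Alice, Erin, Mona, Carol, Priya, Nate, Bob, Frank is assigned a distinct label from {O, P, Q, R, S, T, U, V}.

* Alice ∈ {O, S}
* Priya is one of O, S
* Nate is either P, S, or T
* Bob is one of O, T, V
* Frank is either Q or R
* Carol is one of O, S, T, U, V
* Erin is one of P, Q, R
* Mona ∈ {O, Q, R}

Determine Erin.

The 8 variables together cover exactly {O, P, Q, R, S, T, U, V} — 8 values for 8 variables — and U appears only in Carol's list, so Carol = U.
Among the 7 still-open variables, V fits only Bob (and all 7 values in {O, P, Q, R, S, T, V} must be used), so Bob = V.
The 6 still-open variables draw from only 6 values {O, P, Q, R, S, T}, so each is used; only Nate can be T, hence Nate = T.
The 5 still-open variables draw from only 5 values {O, P, Q, R, S}, so each is used; only Erin can be P, hence Erin = P.

P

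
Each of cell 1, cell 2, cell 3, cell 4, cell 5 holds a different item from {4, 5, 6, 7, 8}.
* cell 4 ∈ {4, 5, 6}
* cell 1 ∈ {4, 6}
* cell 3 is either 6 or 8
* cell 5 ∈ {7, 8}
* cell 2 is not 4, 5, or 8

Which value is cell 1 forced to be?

4

Among the 5 variables, 5 fits only cell 4 (and all 5 values in {4, 5, 6, 7, 8} must be used), so cell 4 = 5.
The 4 still-open variables together cover exactly {4, 6, 7, 8} — 4 values for 4 variables — and 4 appears only in cell 1's list, so cell 1 = 4.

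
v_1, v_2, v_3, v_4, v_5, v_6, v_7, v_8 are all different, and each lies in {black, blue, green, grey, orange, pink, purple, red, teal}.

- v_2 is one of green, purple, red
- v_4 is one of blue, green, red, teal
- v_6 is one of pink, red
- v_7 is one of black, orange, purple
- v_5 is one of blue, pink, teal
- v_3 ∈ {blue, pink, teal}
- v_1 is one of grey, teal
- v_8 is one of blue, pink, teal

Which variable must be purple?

v_3, v_5, v_8 between them cover only {blue, pink, teal} — a naked triple. Remove those values from v_1, v_4, v_6.
v_1 must be grey (only option left).
v_6 must be red (only option left). Eliminate red elsewhere: v_2, v_4.
v_4's domain is down to {green}, so v_4 = green. Strike green from v_2.
So purple goes to v_2.

v_2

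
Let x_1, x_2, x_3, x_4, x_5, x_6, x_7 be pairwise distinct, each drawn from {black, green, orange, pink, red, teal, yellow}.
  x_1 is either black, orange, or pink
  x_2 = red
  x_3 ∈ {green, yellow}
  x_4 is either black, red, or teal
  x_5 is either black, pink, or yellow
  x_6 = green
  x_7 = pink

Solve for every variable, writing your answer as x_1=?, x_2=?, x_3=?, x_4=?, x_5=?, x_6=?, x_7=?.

x_2's domain is down to {red}, so x_2 = red. Remove red from x_4.
x_6 must be green (only option left). Eliminate green elsewhere: x_3.
That leaves x_7 = pink. So x_1, x_5 can't be pink.
x_3's domain is down to {yellow}, so x_3 = yellow. Eliminate yellow elsewhere: x_5.
That leaves x_5 = black. Eliminate black elsewhere: x_1, x_4.
x_1 has just one choice, so x_1 = orange.
x_4 has just one choice, so x_4 = teal.

x_1=orange, x_2=red, x_3=yellow, x_4=teal, x_5=black, x_6=green, x_7=pink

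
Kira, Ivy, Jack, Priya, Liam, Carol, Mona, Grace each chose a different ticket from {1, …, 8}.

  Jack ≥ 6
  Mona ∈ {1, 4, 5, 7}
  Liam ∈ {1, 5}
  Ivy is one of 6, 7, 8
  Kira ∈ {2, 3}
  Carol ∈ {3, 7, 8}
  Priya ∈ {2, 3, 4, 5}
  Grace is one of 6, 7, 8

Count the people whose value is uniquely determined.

Ivy, Jack, Grace between them cover only {6, 7, 8} — a naked triple. Remove those values from Carol, Mona.
Carol has just one choice, so Carol = 3. So Kira, Priya can't be 3.
That leaves Kira = 2. Eliminate 2 elsewhere: Priya.
Determined: Kira=2, Carol=3. The other people each still have more than one consistent value. That makes 2.

2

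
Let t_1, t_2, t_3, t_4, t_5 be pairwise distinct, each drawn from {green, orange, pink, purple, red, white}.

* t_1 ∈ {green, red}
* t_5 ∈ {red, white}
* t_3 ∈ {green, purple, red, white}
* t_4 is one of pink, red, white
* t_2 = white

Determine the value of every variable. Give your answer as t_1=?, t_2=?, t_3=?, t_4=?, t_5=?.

t_2 must be white (only option left). Remove white from t_3, t_4, t_5.
t_5's domain is down to {red}, so t_5 = red. Eliminate red elsewhere: t_1, t_3, t_4.
t_1 has just one choice, so t_1 = green. Strike green from t_3.
t_3 has just one choice, so t_3 = purple.
t_4 has just one choice, so t_4 = pink.

t_1=green, t_2=white, t_3=purple, t_4=pink, t_5=red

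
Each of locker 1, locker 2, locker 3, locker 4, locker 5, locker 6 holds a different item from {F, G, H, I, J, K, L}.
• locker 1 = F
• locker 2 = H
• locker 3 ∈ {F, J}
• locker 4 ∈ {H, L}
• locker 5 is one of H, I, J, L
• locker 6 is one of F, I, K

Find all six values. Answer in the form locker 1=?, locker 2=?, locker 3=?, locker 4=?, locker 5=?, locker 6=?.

locker 1 has just one choice, so locker 1 = F. Eliminate F elsewhere: locker 3, locker 6.
locker 2 must be H (only option left). Eliminate H elsewhere: locker 4, locker 5.
That leaves locker 3 = J. Strike J from locker 5.
locker 4 has just one choice, so locker 4 = L. So locker 5 can't be L.
locker 5 must be I (only option left). Eliminate I elsewhere: locker 6.
locker 6 has just one choice, so locker 6 = K.

locker 1=F, locker 2=H, locker 3=J, locker 4=L, locker 5=I, locker 6=K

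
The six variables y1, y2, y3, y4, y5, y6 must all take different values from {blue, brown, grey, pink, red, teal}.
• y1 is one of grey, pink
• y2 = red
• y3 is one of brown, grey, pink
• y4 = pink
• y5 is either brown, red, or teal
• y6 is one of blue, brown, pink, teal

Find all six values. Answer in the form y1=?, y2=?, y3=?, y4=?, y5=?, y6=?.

y1=grey, y2=red, y3=brown, y4=pink, y5=teal, y6=blue

y2's domain is down to {red}, so y2 = red. Strike red from y5.
That leaves y4 = pink. Eliminate pink elsewhere: y1, y3, y6.
y1 must be grey (only option left). Eliminate grey elsewhere: y3.
That leaves y3 = brown. Remove brown from y5, y6.
y5's domain is down to {teal}, so y5 = teal. Eliminate teal elsewhere: y6.
That leaves y6 = blue.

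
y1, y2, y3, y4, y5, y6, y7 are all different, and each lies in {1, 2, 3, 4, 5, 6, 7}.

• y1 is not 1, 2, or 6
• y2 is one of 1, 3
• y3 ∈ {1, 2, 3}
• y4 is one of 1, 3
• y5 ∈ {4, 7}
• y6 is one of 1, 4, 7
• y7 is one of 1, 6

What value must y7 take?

The 7 variables together cover exactly {1, 2, 3, 4, 5, 6, 7} — 7 values for 7 variables — and 2 appears only in y3's list, so y3 = 2.
The 6 still-open variables together cover exactly {1, 3, 4, 5, 6, 7} — 6 values for 6 variables — and 5 appears only in y1's list, so y1 = 5.
The 5 still-open variables draw from only 5 values {1, 3, 4, 6, 7}, so each is used; only y7 can be 6, hence y7 = 6.

6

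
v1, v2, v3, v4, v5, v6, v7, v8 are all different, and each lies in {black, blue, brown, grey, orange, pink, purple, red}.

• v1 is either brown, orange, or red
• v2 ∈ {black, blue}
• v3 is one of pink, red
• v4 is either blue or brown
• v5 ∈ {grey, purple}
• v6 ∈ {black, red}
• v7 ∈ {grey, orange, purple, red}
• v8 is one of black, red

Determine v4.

Among the 8 variables, pink fits only v3 (and all 8 values in {black, blue, brown, grey, orange, pink, purple, red} must be used), so v3 = pink.
v6 and v8 between them cover only {black, red} — a naked pair. Remove those values from v1, v2, v7.
v2 has just one choice, so v2 = blue. Strike blue from v4.
So v4 = brown.

brown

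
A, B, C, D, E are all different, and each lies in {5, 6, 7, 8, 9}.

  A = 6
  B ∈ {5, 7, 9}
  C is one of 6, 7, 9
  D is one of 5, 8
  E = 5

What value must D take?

A's domain is down to {6}, so A = 6. Strike 6 from C.
E has just one choice, so E = 5. So B, D can't be 5.
So D = 8.

8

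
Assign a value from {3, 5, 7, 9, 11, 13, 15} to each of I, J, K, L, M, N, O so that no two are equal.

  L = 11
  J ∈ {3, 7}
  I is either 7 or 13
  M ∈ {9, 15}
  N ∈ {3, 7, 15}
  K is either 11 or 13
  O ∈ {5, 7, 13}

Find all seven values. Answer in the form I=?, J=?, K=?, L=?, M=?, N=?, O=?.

I=7, J=3, K=13, L=11, M=9, N=15, O=5

L's domain is down to {11}, so L = 11. Remove 11 from K.
K's domain is down to {13}, so K = 13. So I, O can't be 13.
I must be 7 (only option left). So J, N, O can't be 7.
That leaves J = 3. Eliminate 3 elsewhere: N.
That leaves N = 15. Remove 15 from M.
O's domain is down to {5}, so O = 5.
M must be 9 (only option left).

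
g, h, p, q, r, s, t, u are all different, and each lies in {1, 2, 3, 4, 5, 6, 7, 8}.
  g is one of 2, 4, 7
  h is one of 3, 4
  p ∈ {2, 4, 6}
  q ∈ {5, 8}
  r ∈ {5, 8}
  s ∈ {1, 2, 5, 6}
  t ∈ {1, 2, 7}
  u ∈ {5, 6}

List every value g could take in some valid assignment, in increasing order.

2, 4, 7

The 8 variables together cover exactly {1, 2, 3, 4, 5, 6, 7, 8} — 8 values for 8 variables — and 3 appears only in h's list, so h = 3.
q and r between them cover only {5, 8} — a naked pair. Remove those values from s, u.
u has just one choice, so u = 6. Remove 6 from p, s.
No further eliminations apply; g can still be any of 2, 4, 7.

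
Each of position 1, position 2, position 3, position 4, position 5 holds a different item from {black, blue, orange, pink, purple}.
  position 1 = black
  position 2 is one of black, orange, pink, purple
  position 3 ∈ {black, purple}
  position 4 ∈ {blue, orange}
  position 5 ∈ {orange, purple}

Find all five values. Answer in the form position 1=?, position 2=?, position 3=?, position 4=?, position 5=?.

position 1 must be black (only option left). Eliminate black elsewhere: position 2, position 3.
That leaves position 3 = purple. So position 2, position 5 can't be purple.
position 5's domain is down to {orange}, so position 5 = orange. Strike orange from position 2, position 4.
position 2's domain is down to {pink}, so position 2 = pink.
position 4's domain is down to {blue}, so position 4 = blue.

position 1=black, position 2=pink, position 3=purple, position 4=blue, position 5=orange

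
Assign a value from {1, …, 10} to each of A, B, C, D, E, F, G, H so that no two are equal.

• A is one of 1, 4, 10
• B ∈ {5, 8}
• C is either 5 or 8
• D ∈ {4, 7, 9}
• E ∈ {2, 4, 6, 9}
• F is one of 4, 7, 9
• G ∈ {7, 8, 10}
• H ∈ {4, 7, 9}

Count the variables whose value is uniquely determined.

B and C share exactly the 2 values {5, 8}; by pigeonhole those values go to them, so strike 5, 8 from G.
D, F, H share exactly the 3 values {4, 7, 9}; by pigeonhole those values go to them, so strike 4, 7, 9 from A, E, G.
That leaves G = 10. Strike 10 from A.
A has just one choice, so A = 1.
Determined: A=1, G=10. The other variables each still have more than one consistent value. That makes 2.

2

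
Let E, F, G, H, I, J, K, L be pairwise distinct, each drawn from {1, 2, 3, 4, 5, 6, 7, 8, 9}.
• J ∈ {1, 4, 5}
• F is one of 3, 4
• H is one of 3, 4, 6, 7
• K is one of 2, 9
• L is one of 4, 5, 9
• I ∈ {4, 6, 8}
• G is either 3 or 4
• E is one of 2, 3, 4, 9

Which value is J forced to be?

1

F and G share exactly the 2 values {3, 4}; by pigeonhole those values go to them, so strike 3, 4 from E, H, I, J, L.
E and K between them cover only {2, 9} — a naked pair. Remove those values from L.
L must be 5 (only option left). Eliminate 5 elsewhere: J.
So J = 1.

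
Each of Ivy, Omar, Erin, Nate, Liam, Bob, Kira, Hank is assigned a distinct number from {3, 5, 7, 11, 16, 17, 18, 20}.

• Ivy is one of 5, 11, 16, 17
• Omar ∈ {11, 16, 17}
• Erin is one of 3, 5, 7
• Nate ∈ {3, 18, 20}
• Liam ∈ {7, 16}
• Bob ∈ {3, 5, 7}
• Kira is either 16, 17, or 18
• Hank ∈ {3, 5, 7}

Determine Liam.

16

The 8 variables together cover exactly {3, 5, 7, 11, 16, 17, 18, 20} — 8 values for 8 variables — and 20 appears only in Nate's list, so Nate = 20.
Among the 7 still-open variables, 18 fits only Kira (and all 7 values in {3, 5, 7, 11, 16, 17, 18} must be used), so Kira = 18.
Erin, Bob, Hank between them cover only {3, 5, 7} — a naked triple. Remove those values from Ivy, Liam.
So Liam = 16.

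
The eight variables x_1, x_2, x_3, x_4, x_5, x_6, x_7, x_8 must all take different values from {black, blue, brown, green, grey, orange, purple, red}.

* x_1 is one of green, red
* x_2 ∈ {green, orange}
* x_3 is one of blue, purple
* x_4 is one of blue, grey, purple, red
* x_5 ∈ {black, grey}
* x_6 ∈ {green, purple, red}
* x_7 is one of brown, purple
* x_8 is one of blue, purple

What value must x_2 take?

The 8 variables together cover exactly {black, blue, brown, green, grey, orange, purple, red} — 8 values for 8 variables — and black appears only in x_5's list, so x_5 = black.
The 7 still-open variables draw from only 7 values {blue, brown, green, grey, orange, purple, red}, so each is used; only x_7 can be brown, hence x_7 = brown.
The 6 still-open variables together cover exactly {blue, green, grey, orange, purple, red} — 6 values for 6 variables — and grey appears only in x_4's list, so x_4 = grey.
Among the 5 still-open variables, orange fits only x_2 (and all 5 values in {blue, green, orange, purple, red} must be used), so x_2 = orange.

orange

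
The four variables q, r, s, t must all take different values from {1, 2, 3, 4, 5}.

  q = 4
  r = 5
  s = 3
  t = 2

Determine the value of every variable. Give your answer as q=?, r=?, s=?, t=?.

q's domain is down to {4}, so q = 4.
r's domain is down to {5}, so r = 5.
s's domain is down to {3}, so s = 3.
t must be 2 (only option left).

q=4, r=5, s=3, t=2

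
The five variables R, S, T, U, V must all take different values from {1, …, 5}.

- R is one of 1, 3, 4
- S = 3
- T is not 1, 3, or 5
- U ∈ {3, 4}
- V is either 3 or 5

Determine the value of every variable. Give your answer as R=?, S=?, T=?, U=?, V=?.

R=1, S=3, T=2, U=4, V=5

S must be 3 (only option left). Strike 3 from R, U, V.
That leaves U = 4. So R, T can't be 4.
That leaves V = 5.
R has just one choice, so R = 1.
T has just one choice, so T = 2.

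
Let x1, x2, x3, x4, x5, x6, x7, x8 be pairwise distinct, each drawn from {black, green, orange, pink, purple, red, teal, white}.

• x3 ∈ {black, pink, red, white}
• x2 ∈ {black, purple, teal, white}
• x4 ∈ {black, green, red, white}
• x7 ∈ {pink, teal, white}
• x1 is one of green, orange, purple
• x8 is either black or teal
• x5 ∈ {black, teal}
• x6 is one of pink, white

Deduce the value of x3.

red

The 8 variables draw from only 8 values {black, green, orange, pink, purple, red, teal, white}, so each is used; only x1 can be orange, hence x1 = orange.
The 7 still-open variables together cover exactly {black, green, pink, purple, red, teal, white} — 7 values for 7 variables — and green appears only in x4's list, so x4 = green.
The 6 still-open variables draw from only 6 values {black, pink, purple, red, teal, white}, so each is used; only x2 can be purple, hence x2 = purple.
The 5 still-open variables together cover exactly {black, pink, red, teal, white} — 5 values for 5 variables — and red appears only in x3's list, so x3 = red.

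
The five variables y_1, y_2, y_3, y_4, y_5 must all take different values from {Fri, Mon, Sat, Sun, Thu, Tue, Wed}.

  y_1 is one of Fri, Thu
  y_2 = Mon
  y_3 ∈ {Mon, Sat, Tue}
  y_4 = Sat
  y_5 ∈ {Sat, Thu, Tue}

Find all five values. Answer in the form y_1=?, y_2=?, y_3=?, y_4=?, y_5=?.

y_1=Fri, y_2=Mon, y_3=Tue, y_4=Sat, y_5=Thu

y_2 has just one choice, so y_2 = Mon. Eliminate Mon elsewhere: y_3.
y_4's domain is down to {Sat}, so y_4 = Sat. Strike Sat from y_3, y_5.
That leaves y_3 = Tue. So y_5 can't be Tue.
y_5's domain is down to {Thu}, so y_5 = Thu. So y_1 can't be Thu.
y_1 has just one choice, so y_1 = Fri.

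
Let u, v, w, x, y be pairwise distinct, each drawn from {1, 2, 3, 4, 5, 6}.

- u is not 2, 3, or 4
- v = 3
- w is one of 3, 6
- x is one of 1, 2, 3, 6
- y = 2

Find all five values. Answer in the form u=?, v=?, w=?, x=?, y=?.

v must be 3 (only option left). So w, x can't be 3.
w's domain is down to {6}, so w = 6. Remove 6 from u, x.
y must be 2 (only option left). Eliminate 2 elsewhere: x.
x has just one choice, so x = 1. So u can't be 1.
u must be 5 (only option left).

u=5, v=3, w=6, x=1, y=2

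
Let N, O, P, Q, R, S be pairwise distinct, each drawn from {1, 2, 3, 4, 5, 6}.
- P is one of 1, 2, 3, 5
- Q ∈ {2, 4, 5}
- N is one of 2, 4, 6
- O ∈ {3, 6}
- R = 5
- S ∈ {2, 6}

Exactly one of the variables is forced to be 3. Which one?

R has just one choice, so R = 5. Eliminate 5 elsewhere: P, Q.
Among the 5 still-open variables, 1 fits only P (and all 5 values in {1, 2, 3, 4, 6} must be used), so P = 1.
Among the 4 still-open variables, 3 fits only O (and all 4 values in {2, 3, 4, 6} must be used), so O = 3.

O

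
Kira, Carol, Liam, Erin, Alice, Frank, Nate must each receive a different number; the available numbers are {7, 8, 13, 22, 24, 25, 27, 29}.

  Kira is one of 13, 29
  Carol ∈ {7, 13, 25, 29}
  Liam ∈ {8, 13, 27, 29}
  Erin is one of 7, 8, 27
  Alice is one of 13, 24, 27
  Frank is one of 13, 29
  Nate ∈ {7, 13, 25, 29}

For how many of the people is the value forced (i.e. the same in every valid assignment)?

Among the 7 variables, 24 fits only Alice (and all 7 values in {7, 8, 13, 24, 25, 27, 29} must be used), so Alice = 24.
Kira and Frank between them cover only {13, 29} — a naked pair. Remove those values from Carol, Liam, Nate.
Carol and Nate share exactly the 2 values {7, 25}; by pigeonhole those values go to them, so strike 7, 25 from Erin.
Determined: Alice=24. The other people each still have more than one consistent value. That makes 1.

1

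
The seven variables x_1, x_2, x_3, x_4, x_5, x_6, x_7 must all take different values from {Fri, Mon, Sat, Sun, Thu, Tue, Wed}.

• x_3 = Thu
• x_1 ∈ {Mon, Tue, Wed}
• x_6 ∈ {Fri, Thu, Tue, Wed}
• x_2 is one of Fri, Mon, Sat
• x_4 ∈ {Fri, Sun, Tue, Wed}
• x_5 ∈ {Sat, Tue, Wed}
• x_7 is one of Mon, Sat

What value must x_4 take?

Sun

x_3's domain is down to {Thu}, so x_3 = Thu. Strike Thu from x_6.
Among the 6 still-open variables, Sun fits only x_4 (and all 6 values in {Fri, Mon, Sat, Sun, Tue, Wed} must be used), so x_4 = Sun.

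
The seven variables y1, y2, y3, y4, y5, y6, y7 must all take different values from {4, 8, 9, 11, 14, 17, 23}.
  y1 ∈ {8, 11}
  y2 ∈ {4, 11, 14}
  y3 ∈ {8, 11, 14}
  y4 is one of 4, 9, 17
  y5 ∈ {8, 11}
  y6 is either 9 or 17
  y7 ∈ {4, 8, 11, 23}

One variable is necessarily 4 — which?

y2

The 7 variables draw from only 7 values {4, 8, 9, 11, 14, 17, 23}, so each is used; only y7 can be 23, hence y7 = 23.
The 2 variables y1 and y5 are confined to {8, 11}, which locks those values in; drop them from y2, y3.
That leaves y3 = 14. Strike 14 from y2.
So 4 goes to y2.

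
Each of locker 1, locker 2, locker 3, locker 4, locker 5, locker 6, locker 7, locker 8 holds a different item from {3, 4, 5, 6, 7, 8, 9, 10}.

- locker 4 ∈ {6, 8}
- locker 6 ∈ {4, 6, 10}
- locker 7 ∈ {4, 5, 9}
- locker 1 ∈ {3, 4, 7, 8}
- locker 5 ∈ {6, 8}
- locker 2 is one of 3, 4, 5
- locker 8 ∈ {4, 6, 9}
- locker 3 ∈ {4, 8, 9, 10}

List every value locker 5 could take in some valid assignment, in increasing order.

6, 8

Among the 8 variables, 7 fits only locker 1 (and all 8 values in {3, 4, 5, 6, 7, 8, 9, 10} must be used), so locker 1 = 7.
The 7 still-open variables together cover exactly {3, 4, 5, 6, 8, 9, 10} — 7 values for 7 variables — and 3 appears only in locker 2's list, so locker 2 = 3.
The 6 still-open variables draw from only 6 values {4, 5, 6, 8, 9, 10}, so each is used; only locker 7 can be 5, hence locker 7 = 5.
locker 4 and locker 5 between them cover only {6, 8} — a naked pair. Remove those values from locker 3, locker 6, locker 8.
No further eliminations apply; locker 5 can still be any of 6, 8.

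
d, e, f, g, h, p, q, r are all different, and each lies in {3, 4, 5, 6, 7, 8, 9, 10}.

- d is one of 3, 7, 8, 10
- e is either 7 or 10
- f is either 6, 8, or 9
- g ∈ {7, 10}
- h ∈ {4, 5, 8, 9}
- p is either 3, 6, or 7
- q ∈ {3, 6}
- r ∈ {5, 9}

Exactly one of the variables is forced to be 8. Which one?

The 8 variables draw from only 8 values {3, 4, 5, 6, 7, 8, 9, 10}, so each is used; only h can be 4, hence h = 4.
The 7 still-open variables draw from only 7 values {3, 5, 6, 7, 8, 9, 10}, so each is used; only r can be 5, hence r = 5.
Among the 6 still-open variables, 9 fits only f (and all 6 values in {3, 6, 7, 8, 9, 10} must be used), so f = 9.
The 5 still-open variables draw from only 5 values {3, 6, 7, 8, 10}, so each is used; only d can be 8, hence d = 8.

d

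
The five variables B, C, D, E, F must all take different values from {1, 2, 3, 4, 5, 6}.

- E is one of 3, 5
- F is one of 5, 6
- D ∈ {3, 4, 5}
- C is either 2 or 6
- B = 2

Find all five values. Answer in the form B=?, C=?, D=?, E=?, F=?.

B must be 2 (only option left). So C can't be 2.
That leaves C = 6. Strike 6 from F.
That leaves F = 5. Eliminate 5 elsewhere: D, E.
E's domain is down to {3}, so E = 3. So D can't be 3.
D must be 4 (only option left).

B=2, C=6, D=4, E=3, F=5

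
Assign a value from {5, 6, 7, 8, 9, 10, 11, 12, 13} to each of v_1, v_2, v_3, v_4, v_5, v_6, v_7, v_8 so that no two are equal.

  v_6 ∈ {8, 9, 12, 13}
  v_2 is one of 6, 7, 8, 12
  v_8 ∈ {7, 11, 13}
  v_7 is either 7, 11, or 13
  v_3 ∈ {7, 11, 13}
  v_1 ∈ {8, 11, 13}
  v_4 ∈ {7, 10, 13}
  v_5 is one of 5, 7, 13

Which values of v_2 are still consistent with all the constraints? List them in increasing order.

6, 12

v_3, v_7, v_8 share exactly the 3 values {7, 11, 13}; by pigeonhole those values go to them, so strike 7, 11, 13 from v_1, v_2, v_4, v_5, v_6.
v_1 has just one choice, so v_1 = 8. Remove 8 from v_2, v_6.
That leaves v_4 = 10.
v_5's domain is down to {5}, so v_5 = 5.
No further eliminations apply; v_2 can still be any of 6, 12.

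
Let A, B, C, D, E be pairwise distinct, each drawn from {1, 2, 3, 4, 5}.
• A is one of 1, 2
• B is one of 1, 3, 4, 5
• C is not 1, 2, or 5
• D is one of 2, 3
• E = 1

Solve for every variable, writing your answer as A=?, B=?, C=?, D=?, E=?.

E must be 1 (only option left). Strike 1 from A, B.
A's domain is down to {2}, so A = 2. Strike 2 from D.
D has just one choice, so D = 3. Remove 3 from B, C.
C must be 4 (only option left). Eliminate 4 elsewhere: B.
That leaves B = 5.

A=2, B=5, C=4, D=3, E=1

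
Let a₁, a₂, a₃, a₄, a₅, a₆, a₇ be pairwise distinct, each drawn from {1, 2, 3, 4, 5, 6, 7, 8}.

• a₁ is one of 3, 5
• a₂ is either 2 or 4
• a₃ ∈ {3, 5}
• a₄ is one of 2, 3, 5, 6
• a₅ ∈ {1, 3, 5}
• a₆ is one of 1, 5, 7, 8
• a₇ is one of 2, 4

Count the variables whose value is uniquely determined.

a₁ and a₃ between them cover only {3, 5} — a naked pair. Remove those values from a₄, a₅, a₆.
That leaves a₅ = 1. Eliminate 1 elsewhere: a₆.
The 2 variables a₂ and a₇ are confined to {2, 4}, which locks those values in; drop them from a₄.
a₄'s domain is down to {6}, so a₄ = 6.
Determined: a₄=6, a₅=1. The other variables each still have more than one consistent value. That makes 2.

2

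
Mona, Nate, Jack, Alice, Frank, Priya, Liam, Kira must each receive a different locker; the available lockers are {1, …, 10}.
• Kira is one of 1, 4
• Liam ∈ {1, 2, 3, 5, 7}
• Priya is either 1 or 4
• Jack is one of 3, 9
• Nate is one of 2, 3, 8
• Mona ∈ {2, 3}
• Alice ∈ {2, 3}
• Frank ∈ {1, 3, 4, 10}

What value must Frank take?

10

Mona and Alice share exactly the 2 values {2, 3}; by pigeonhole those values go to them, so strike 2, 3 from Nate, Jack, Frank, Liam.
Nate must be 8 (only option left).
Jack has just one choice, so Jack = 9.
Priya and Kira between them cover only {1, 4} — a naked pair. Remove those values from Frank, Liam.
So Frank = 10.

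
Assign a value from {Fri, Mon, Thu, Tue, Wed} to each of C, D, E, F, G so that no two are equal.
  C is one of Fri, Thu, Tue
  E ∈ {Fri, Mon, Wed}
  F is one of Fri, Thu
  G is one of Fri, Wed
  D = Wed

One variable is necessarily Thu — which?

D has just one choice, so D = Wed. Strike Wed from E, G.
G must be Fri (only option left). Eliminate Fri elsewhere: C, E, F.
So Thu goes to F.

F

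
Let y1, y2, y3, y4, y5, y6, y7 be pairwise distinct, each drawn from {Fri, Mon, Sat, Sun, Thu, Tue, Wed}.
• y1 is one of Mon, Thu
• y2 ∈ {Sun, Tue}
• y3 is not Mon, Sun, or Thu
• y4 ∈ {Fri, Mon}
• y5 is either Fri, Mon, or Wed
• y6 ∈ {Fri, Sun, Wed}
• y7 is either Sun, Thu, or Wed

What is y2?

Among the 7 variables, Sat fits only y3 (and all 7 values in {Fri, Mon, Sat, Sun, Thu, Tue, Wed} must be used), so y3 = Sat.
The 6 still-open variables draw from only 6 values {Fri, Mon, Sun, Thu, Tue, Wed}, so each is used; only y2 can be Tue, hence y2 = Tue.

Tue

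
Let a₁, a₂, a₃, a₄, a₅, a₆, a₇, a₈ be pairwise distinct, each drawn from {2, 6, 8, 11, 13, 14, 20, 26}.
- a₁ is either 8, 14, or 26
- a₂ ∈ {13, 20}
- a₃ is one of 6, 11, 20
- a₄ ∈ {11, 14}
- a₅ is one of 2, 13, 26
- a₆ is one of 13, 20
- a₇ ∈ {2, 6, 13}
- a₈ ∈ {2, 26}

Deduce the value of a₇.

The 8 variables together cover exactly {2, 6, 8, 11, 13, 14, 20, 26} — 8 values for 8 variables — and 8 appears only in a₁'s list, so a₁ = 8.
The 7 still-open variables draw from only 7 values {2, 6, 11, 13, 14, 20, 26}, so each is used; only a₄ can be 14, hence a₄ = 14.
Among the 6 still-open variables, 11 fits only a₃ (and all 6 values in {2, 6, 11, 13, 20, 26} must be used), so a₃ = 11.
The 5 still-open variables draw from only 5 values {2, 6, 13, 20, 26}, so each is used; only a₇ can be 6, hence a₇ = 6.

6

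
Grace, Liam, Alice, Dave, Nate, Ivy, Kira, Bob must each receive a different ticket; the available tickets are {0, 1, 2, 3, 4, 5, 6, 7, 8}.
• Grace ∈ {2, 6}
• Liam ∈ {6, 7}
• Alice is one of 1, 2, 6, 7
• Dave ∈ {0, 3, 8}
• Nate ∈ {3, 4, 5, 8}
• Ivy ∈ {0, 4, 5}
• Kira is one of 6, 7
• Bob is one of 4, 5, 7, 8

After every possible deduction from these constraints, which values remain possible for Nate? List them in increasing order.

The 2 variables Liam and Kira are confined to {6, 7}, which locks those values in; drop them from Grace, Alice, Bob.
Grace has just one choice, so Grace = 2. Eliminate 2 elsewhere: Alice.
Alice must be 1 (only option left).
No further eliminations apply; Nate can still be any of 3, 4, 5, 8.

3, 4, 5, 8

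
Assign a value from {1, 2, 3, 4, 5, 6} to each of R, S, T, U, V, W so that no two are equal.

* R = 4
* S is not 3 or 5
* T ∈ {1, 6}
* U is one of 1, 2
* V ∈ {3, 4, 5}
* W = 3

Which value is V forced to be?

R's domain is down to {4}, so R = 4. Eliminate 4 elsewhere: S, V.
W has just one choice, so W = 3. Strike 3 from V.
So V = 5.

5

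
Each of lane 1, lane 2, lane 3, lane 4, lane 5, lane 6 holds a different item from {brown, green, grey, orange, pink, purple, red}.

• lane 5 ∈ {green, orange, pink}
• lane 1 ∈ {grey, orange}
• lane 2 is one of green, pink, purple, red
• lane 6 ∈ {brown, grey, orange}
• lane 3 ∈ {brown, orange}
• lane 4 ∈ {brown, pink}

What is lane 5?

green

lane 1, lane 3, lane 6 share exactly the 3 values {brown, grey, orange}; by pigeonhole those values go to them, so strike brown, grey, orange from lane 4, lane 5.
lane 4's domain is down to {pink}, so lane 4 = pink. So lane 2, lane 5 can't be pink.
So lane 5 = green.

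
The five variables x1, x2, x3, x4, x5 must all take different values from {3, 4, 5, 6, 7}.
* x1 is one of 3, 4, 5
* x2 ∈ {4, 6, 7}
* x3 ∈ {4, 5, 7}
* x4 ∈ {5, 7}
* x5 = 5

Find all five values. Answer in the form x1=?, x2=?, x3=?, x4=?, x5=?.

x5 has just one choice, so x5 = 5. So x1, x3, x4 can't be 5.
x4 must be 7 (only option left). Strike 7 from x2, x3.
x3's domain is down to {4}, so x3 = 4. Remove 4 from x1, x2.
x1's domain is down to {3}, so x1 = 3.
That leaves x2 = 6.

x1=3, x2=6, x3=4, x4=7, x5=5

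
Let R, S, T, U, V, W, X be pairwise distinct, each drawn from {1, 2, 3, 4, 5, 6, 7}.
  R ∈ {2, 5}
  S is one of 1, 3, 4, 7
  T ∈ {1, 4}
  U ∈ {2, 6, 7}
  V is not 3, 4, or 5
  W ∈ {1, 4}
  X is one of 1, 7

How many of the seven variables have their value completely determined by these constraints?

The 7 variables together cover exactly {1, 2, 3, 4, 5, 6, 7} — 7 values for 7 variables — and 3 appears only in S's list, so S = 3.
The 6 still-open variables draw from only 6 values {1, 2, 4, 5, 6, 7}, so each is used; only R can be 5, hence R = 5.
The 2 variables T and W are confined to {1, 4}, which locks those values in; drop them from V, X.
X's domain is down to {7}, so X = 7. Remove 7 from U, V.
Determined: R=5, S=3, X=7. The other variables each still have more than one consistent value. That makes 3.

3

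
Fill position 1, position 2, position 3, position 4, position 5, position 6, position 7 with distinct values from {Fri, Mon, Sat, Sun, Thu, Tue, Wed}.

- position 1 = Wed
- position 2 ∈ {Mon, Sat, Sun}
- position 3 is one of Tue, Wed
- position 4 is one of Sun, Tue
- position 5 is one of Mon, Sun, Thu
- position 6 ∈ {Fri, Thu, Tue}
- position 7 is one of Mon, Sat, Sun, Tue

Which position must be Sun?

position 1 has just one choice, so position 1 = Wed. Eliminate Wed elsewhere: position 3.
That leaves position 3 = Tue. Strike Tue from position 4, position 6, position 7.
So Sun goes to position 4.

position 4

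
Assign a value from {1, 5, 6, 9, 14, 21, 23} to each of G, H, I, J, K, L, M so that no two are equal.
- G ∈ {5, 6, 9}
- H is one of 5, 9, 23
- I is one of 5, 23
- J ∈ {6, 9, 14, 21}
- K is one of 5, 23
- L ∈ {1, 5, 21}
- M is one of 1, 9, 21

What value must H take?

The 7 variables draw from only 7 values {1, 5, 6, 9, 14, 21, 23}, so each is used; only J can be 14, hence J = 14.
Among the 6 still-open variables, 6 fits only G (and all 6 values in {1, 5, 6, 9, 21, 23} must be used), so G = 6.
I and K share exactly the 2 values {5, 23}; by pigeonhole those values go to them, so strike 5, 23 from H, L.
So H = 9.

9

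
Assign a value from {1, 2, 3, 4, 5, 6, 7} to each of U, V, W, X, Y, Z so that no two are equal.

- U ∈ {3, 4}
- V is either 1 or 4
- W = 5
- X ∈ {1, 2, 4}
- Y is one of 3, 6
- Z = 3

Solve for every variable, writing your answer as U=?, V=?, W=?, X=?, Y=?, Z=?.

U=4, V=1, W=5, X=2, Y=6, Z=3

W's domain is down to {5}, so W = 5.
That leaves Z = 3. Strike 3 from U, Y.
U's domain is down to {4}, so U = 4. Strike 4 from V, X.
V has just one choice, so V = 1. So X can't be 1.
X has just one choice, so X = 2.
Y must be 6 (only option left).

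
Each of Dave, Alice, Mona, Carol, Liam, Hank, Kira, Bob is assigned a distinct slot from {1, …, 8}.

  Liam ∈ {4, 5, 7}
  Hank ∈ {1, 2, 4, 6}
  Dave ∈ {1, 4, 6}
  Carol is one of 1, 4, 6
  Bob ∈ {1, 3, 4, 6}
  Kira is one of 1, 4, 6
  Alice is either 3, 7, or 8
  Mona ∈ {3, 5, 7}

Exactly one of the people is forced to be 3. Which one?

Bob

The 8 variables draw from only 8 values {1, 2, 3, 4, 5, 6, 7, 8}, so each is used; only Hank can be 2, hence Hank = 2.
The 7 still-open variables draw from only 7 values {1, 3, 4, 5, 6, 7, 8}, so each is used; only Alice can be 8, hence Alice = 8.
The 3 variables Dave, Carol, Kira are confined to {1, 4, 6}, which locks those values in; drop them from Liam, Bob.
So 3 goes to Bob.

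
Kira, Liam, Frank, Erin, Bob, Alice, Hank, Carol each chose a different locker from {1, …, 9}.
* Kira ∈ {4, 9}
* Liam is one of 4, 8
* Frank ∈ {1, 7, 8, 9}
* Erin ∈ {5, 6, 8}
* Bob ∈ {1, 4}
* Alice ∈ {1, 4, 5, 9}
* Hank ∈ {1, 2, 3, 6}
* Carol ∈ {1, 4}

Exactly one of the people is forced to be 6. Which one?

The 2 variables Bob and Carol are confined to {1, 4}, which locks those values in; drop them from Kira, Liam, Frank, Alice, Hank.
Kira must be 9 (only option left). So Frank, Alice can't be 9.
Liam has just one choice, so Liam = 8. Eliminate 8 elsewhere: Frank, Erin.
Frank's domain is down to {7}, so Frank = 7.
Alice's domain is down to {5}, so Alice = 5. Eliminate 5 elsewhere: Erin.
So 6 goes to Erin.

Erin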